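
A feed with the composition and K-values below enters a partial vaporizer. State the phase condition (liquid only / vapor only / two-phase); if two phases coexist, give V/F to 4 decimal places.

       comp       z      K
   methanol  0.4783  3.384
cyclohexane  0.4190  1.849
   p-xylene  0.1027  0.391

ΣzᵢKᵢ = 2.4335; Σzᵢ/Kᵢ = 0.6306.
Since Σzᵢ/Kᵢ < 1 the mixture is above its dew point — single vapor phase.

vapor only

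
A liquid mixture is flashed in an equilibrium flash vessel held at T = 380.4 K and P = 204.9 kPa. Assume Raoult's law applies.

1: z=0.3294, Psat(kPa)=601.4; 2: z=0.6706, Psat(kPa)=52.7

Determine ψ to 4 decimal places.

ψ = 0.0969

Raoult's law: Kᵢ = Pᵢˢᵃᵗ/P = Pᵢˢᵃᵗ/204.9.
  K_1 = 601.4/204.9 = 2.935090, K_2 = 52.7/204.9 = 0.257199
Material balance + equilibrium reduce to Σ zᵢ(Kᵢ−1)/(1+ψ(Kᵢ−1)) = 0.
Feasibility: ΣzᵢKᵢ = 1.1393, Σzᵢ/Kᵢ = 2.7196 — both > 1, two phases present.
Binary case is linear: z₁(K₁−1)(1+ψ(K₂−1)) + z₂(K₂−1)(1+ψ(K₁−1)) = 0
⇒ ψ = [z₁(K₁−1)+z₂(K₂−1)] / [−(K₁−1)(K₂−1)] = 0.13930/1.43739 = 0.0969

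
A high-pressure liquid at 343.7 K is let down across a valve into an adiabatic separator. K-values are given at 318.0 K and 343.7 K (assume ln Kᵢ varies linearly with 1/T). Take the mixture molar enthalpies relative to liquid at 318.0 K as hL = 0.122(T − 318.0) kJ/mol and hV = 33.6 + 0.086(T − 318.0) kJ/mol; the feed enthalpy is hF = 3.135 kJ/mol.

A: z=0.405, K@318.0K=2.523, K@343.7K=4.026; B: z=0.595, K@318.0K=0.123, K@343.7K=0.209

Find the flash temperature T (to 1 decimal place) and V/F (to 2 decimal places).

T = 319.3 K, V/F = 0.09

Adiabatic flash: solve Rachford–Rice at each trial T, then check hF = ψ·hV(T) + (1−ψ)·hL(T).
  T = 318.0 K: K = (2.523, 0.123), RR gives ψ = 0.071, H_out = 2.390 kJ/mol
  T = 343.7 K: K = (4.026, 0.209), RR gives ψ = 0.315, H_out = 13.440 kJ/mol
  T = 330.9 K: K = (3.219, 0.162), RR gives ψ = 0.215, H_out = 8.706 kJ/mol
  T = 324.4 K: K = (2.854, 0.141), RR gives ψ = 0.151, H_out = 5.814 kJ/mol
  T = 321.2 K: K = (2.685, 0.132), RR gives ψ = 0.113, H_out = 4.191 kJ/mol
  T = 319.6 K: K = (2.603, 0.127), RR gives ψ = 0.093, H_out = 3.315 kJ/mol
Linear interpolation between T = 318.0 (H_out = 2.390) and T = 319.6 (H_out = 3.315) on hF = 3.135 gives T ≈ 319.3 K, at which ψ = 0.09.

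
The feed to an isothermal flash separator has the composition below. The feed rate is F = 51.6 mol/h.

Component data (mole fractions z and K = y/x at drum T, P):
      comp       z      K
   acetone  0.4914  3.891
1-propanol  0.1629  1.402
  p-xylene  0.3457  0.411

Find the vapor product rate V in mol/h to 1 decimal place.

V = 47.0 mol/h

Let ψ = V/F and solve Σ zᵢ(Kᵢ−1)/(1+ψ(Kᵢ−1)) = 0.
g(0) = ΣzᵢKᵢ − 1 = 1.2825 and g(1) = 1 − Σzᵢ/Kᵢ = -0.0836, so a root lies in (0, 1).
Newton iteration, ψ⁰ = 0.5:
  ψ = 0.5000: g = 0.34683, g' = -0.9460 → ψ = 0.8666
  ψ = 0.8666: g = 0.03790, g' = -0.8491 → ψ = 0.9113
  ψ = 0.9113: g = -0.00073, g' = -0.8839 → ψ = 0.9105
Converged at ψ = 0.9105.
Then V = ψ·F = 0.9105·51.6 = 47.0 mol/h and L = F − V = 4.6 mol/h.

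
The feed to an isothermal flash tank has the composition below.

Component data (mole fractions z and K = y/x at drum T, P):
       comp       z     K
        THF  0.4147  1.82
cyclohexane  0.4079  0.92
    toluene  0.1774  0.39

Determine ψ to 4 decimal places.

Material balance + equilibrium reduce to Σ zᵢ(Kᵢ−1)/(1+ψ(Kᵢ−1)) = 0.
Feasibility: ΣzᵢKᵢ = 1.1992, Σzᵢ/Kᵢ = 1.1261 — both > 1, two phases present.
Iterate (Newton) starting at ψ = 0.44:
  ψ = 0.4400: g = 0.06816, g' = -0.2767 → ψ = 0.6863
  ψ = 0.6863: g = -0.00307, g' = -0.3124 → ψ = 0.6765
  ψ = 0.6765: g = -0.00001, g' = -0.3096 → ψ = 0.6764
Converged at ψ = 0.6764.

ψ = 0.6764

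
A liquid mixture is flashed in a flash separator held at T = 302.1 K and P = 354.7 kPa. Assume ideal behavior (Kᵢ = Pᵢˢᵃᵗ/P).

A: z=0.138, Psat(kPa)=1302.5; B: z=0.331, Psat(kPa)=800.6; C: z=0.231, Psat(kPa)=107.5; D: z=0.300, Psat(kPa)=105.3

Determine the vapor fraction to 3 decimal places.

Raoult's law: Kᵢ = Pᵢˢᵃᵗ/P = Pᵢˢᵃᵗ/354.7.
  K_A = 1302.5/354.7 = 3.67212, K_B = 800.6/354.7 = 2.25712, K_C = 107.5/354.7 = 0.30307, K_D = 105.3/354.7 = 0.29687
Material balance + equilibrium reduce to Σ zᵢ(Kᵢ−1)/(1+ψ(Kᵢ−1)) = 0.
Feasibility: ΣzᵢKᵢ = 1.413, Σzᵢ/Kᵢ = 1.957 — both > 1, two phases present.
Newton iteration, ψ⁰ = 0.56:
  ψ = 0.560: g = -0.2201, g' = -1.044 → ψ = 0.349
  ψ = 0.349: g = -0.0124, g' = -0.973 → ψ = 0.336
Converged at ψ = 0.336.

ψ = 0.336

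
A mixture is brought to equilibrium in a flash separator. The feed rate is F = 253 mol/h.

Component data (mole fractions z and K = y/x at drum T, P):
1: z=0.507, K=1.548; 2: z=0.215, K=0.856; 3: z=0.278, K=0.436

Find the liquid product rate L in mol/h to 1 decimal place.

Material balance + equilibrium reduce to Σ zᵢ(Kᵢ−1)/(1+ψ(Kᵢ−1)) = 0.
g(0) = ΣzᵢKᵢ − 1 = 0.090 and g(1) = 1 − Σzᵢ/Kᵢ = -0.216, so a root lies in (0, 1).
Iterate (Newton) starting at ψ = 0.5:
  ψ = 0.500: g = -0.0337, g' = -0.271 → ψ = 0.376
  ψ = 0.376: g = -0.0013, g' = -0.252 → ψ = 0.371
Converged at ψ = 0.371.
Then V = ψ·F = 0.3706·253 = 93.8 mol/h and L = F − V = 159.2 mol/h.

L = 159.2 mol/h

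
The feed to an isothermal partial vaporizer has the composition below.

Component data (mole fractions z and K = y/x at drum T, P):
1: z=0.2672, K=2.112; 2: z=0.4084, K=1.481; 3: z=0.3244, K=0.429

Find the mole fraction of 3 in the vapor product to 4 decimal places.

y_3 = 0.2345

Let β = V/F and solve Σ zᵢ(Kᵢ−1)/(1+β(Kᵢ−1)) = 0.
g(0) = ΣzᵢKᵢ − 1 = 0.3083 and g(1) = 1 − Σzᵢ/Kᵢ = -0.1585, so a root lies in (0, 1).
Newton iteration, β⁰ = 0.41:
  β = 0.4100: g = 0.12631, g' = -0.4021 → β = 0.7241
  β = 0.7241: g = -0.00553, g' = -0.4608 → β = 0.7121
Converged at β = 0.7121.
Compositions from xᵢ = zᵢ/(1+β(Kᵢ−1)), yᵢ = Kᵢxᵢ:
  1: x = 0.1491, y = 0.3149
  2: x = 0.3042, y = 0.4505
  3: x = 0.5467, y = 0.2345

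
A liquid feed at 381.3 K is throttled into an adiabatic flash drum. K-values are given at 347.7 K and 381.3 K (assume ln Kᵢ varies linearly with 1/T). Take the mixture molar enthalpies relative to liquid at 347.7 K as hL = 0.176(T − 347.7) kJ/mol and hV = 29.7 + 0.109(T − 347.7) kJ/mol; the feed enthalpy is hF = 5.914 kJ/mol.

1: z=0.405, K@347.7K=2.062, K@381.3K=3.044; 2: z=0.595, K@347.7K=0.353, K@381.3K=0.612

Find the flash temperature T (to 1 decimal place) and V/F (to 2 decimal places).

T = 353.1 K, V/F = 0.17

Adiabatic flash: solve Rachford–Rice at each trial T, then check hF = ψ·hV(T) + (1−ψ)·hL(T).
  T = 347.7 K: K = (2.062, 0.353), RR gives ψ = 0.066, H_out = 1.951 kJ/mol
  T = 381.3 K: K = (3.044, 0.612), RR gives ψ = 0.753, H_out = 26.575 kJ/mol
  T = 364.5 K: K = (2.528, 0.471), RR gives ψ = 0.376, H_out = 13.695 kJ/mol
  T = 356.1 K: K = (2.289, 0.409), RR gives ψ = 0.224, H_out = 7.992 kJ/mol
  T = 351.9 K: K = (2.174, 0.380), RR gives ψ = 0.147, H_out = 5.052 kJ/mol
  T = 354.0 K: K = (2.231, 0.394), RR gives ψ = 0.185, H_out = 6.537 kJ/mol
Linear interpolation between T = 351.9 (H_out = 5.052) and T = 354.0 (H_out = 6.537) on hF = 5.914 gives T ≈ 353.1 K, at which ψ = 0.17.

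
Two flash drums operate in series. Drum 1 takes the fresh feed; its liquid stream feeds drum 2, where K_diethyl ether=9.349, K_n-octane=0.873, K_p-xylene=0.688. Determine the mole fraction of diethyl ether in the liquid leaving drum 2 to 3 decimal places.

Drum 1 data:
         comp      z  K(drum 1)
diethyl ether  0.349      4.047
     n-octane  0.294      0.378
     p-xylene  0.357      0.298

Drum 1:
Newton–Raphson from ψ₁ = 0.51:
  ψ₁ = 0.510: g = -0.2418, g' = -1.168 → ψ₁ = 0.303
  ψ₁ = 0.303: g = 0.0094, g' = -1.333 → ψ₁ = 0.310
Converged at ψ₁ = 0.310.
Drum-1 compositions:
  diethyl ether: x = 0.179, y = 0.726
  n-octane: x = 0.364, y = 0.138
  p-xylene: x = 0.456, y = 0.136
Drum-2 feed = drum-1 liquid: z₂ = (0.1795, 0.3642, 0.4563).
Drum 2:
Rachford–Rice: g(ψ₂) = Σ zᵢ(Kᵢ−1)/(1+ψ₂(Kᵢ−1)) = 0.
Feasibility: ΣzᵢKᵢ = 2.310, Σzᵢ/Kᵢ = 1.100 — both > 1, two phases present.
Newton–Raphson from ψ₂ = 0.5:
  ψ₂ = 0.500: g = 0.0715, g' = -0.536 → ψ₂ = 0.633
  ψ₂ = 0.633: g = 0.0106, g' = -0.392 → ψ₂ = 0.660
  ψ₂ = 0.660: g = 0.0003, g' = -0.372 → ψ₂ = 0.661
Converged at ψ₂ = 0.661.
  diethyl ether: x = 0.028, y = 0.257
  n-octane: x = 0.398, y = 0.347
  p-xylene: x = 0.575, y = 0.396

x_diethyl ether (drum 2) = 0.028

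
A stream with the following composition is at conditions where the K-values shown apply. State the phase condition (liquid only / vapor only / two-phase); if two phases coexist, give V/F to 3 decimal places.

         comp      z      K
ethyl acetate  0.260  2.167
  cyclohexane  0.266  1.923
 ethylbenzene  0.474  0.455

two-phase, V/F = 0.509

ΣzᵢKᵢ = 1.291; Σzᵢ/Kᵢ = 1.300.
Both exceed 1, so a two-phase solution exists.
Newton–Raphson from ψ = 0.42:
  ψ = 0.420: g = 0.0455, g' = -0.514 → ψ = 0.509
Converged at ψ = 0.509.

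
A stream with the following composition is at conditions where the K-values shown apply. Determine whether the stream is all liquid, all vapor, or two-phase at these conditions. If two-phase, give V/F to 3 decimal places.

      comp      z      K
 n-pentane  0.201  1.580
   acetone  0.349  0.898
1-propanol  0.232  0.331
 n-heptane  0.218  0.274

ΣzᵢKᵢ = 0.768; Σzᵢ/Kᵢ = 2.012.
Since ΣzᵢKᵢ < 1 the mixture is below its bubble point — single liquid phase.

all liquid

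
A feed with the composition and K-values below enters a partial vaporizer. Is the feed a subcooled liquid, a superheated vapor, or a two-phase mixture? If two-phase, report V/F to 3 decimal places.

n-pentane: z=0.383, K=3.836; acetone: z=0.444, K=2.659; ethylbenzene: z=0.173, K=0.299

ΣzᵢKᵢ = 2.702; Σzᵢ/Kᵢ = 0.845.
Since Σzᵢ/Kᵢ < 1 the mixture is above its dew point — single vapor phase.

superheated vapor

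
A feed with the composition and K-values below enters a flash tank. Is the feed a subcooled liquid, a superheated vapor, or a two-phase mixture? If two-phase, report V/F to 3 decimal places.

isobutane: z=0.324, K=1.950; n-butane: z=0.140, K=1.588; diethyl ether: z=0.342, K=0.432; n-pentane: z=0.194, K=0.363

two-phase, V/F = 0.142

ΣzᵢKᵢ = 1.072; Σzᵢ/Kᵢ = 1.580.
Both exceed 1, so a two-phase solution exists.
Rachford–Rice: g(ψ) = Σ zᵢ(Kᵢ−1)/(1+ψ(Kᵢ−1)) = 0.
Iterate (Newton) starting at ψ = 0.55:
  ψ = 0.550: g = -0.2084, g' = -0.574 → ψ = 0.187
  ψ = 0.187: g = -0.0220, g' = -0.490 → ψ = 0.142
Converged at ψ = 0.142.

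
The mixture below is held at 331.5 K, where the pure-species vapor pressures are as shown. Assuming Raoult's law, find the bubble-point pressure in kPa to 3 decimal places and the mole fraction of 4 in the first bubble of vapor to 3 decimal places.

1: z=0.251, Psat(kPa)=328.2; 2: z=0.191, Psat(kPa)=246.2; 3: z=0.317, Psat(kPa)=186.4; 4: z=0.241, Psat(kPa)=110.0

At the bubble point ψ → 0, so ΣzᵢKᵢ = 1 with Kᵢ = Pᵢˢᵃᵗ/P ⇒ P = ΣzᵢPᵢˢᵃᵗ.
P = 0.251·328.2 + 0.191·246.2 + 0.317·186.4 + 0.241·110.0 = 215.001 kPa
yᵢ = zᵢPᵢˢᵃᵗ/P ⇒ y_4 = 0.241·110.0/215.001 = 0.123

Pbub = 215.001 kPa, y_4 = 0.123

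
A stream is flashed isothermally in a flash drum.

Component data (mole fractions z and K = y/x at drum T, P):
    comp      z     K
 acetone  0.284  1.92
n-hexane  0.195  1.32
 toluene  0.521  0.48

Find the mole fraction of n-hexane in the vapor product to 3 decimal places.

y_n-hexane = 0.247

Rachford–Rice: g(ψ) = Σ zᵢ(Kᵢ−1)/(1+ψ(Kᵢ−1)) = 0.
Feasibility: ΣzᵢKᵢ = 1.053, Σzᵢ/Kᵢ = 1.381 — both > 1, two phases present.
Iterate (Newton) starting at ψ = 0.5:
  ψ = 0.500: g = -0.1334, g' = -0.385 → ψ = 0.154
  ψ = 0.154: g = -0.0060, g' = -0.369 → ψ = 0.137
Converged at ψ = 0.137.
Compositions from xᵢ = zᵢ/(1+ψ(Kᵢ−1)), yᵢ = Kᵢxᵢ:
  acetone: x = 0.252, y = 0.484
  n-hexane: x = 0.187, y = 0.247
  toluene: x = 0.561, y = 0.269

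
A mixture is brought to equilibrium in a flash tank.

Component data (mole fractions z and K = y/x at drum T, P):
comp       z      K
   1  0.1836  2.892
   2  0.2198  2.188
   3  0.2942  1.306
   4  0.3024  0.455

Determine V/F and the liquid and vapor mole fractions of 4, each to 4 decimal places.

Material balance + equilibrium reduce to Σ zᵢ(Kᵢ−1)/(1+V/F(Kᵢ−1)) = 0.
g(0) = ΣzᵢKᵢ − 1 = 0.5337 and g(1) = 1 − Σzᵢ/Kᵢ = -0.0538, so a root lies in (0, 1).
Iterate (Newton) starting at V/F = 0.5:
  V/F = 0.5000: g = 0.19386, g' = -0.4861 → V/F = 0.8988
  V/F = 0.8988: g = 0.00245, g' = -0.5248 → V/F = 0.9035
Converged at V/F = 0.9035.
Compositions from xᵢ = zᵢ/(1+V/F(Kᵢ−1)), yᵢ = Kᵢxᵢ:
  1: x = 0.0678, y = 0.1960
  2: x = 0.1060, y = 0.2320
  3: x = 0.2305, y = 0.3010
  4: x = 0.5957, y = 0.2711

V/F = 0.9035, x_4 = 0.5957, y_4 = 0.2711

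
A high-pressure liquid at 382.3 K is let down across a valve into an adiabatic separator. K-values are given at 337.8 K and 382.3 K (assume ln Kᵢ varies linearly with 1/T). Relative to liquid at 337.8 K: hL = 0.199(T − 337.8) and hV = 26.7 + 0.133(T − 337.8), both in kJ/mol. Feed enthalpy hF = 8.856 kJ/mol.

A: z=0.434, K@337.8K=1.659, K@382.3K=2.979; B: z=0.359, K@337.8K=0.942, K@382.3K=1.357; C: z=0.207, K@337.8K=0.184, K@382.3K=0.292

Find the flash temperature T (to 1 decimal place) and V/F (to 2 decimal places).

T = 339.1 K, V/F = 0.32

Adiabatic flash: solve Rachford–Rice at each trial T, then check hF = ψ·hV(T) + (1−ψ)·hL(T).
  T = 337.8 K: K = (1.659, 0.942, 0.184), RR gives ψ = 0.284, H_out = 7.574 kJ/mol
  T = 382.3 K: K = (2.979, 1.357, 0.292), RR gives ψ = 0.902, H_out = 30.285 kJ/mol
  T = 360.1 K: K = (2.265, 1.144, 0.235), RR gives ψ = 0.697, H_out = 22.013 kJ/mol
  T = 349.0 K: K = (1.950, 1.042, 0.209), RR gives ψ = 0.542, H_out = 16.304 kJ/mol
  T = 343.4 K: K = (1.801, 0.991, 0.196), RR gives ψ = 0.433, H_out = 12.505 kJ/mol
  T = 340.6 K: K = (1.729, 0.967, 0.190), RR gives ψ = 0.364, H_out = 10.220 kJ/mol
  T = 339.2 K: K = (1.694, 0.954, 0.187), RR gives ψ = 0.326, H_out = 8.948 kJ/mol
Linear interpolation between T = 337.8 (H_out = 7.574) and T = 339.2 (H_out = 8.948) on hF = 8.856 gives T ≈ 339.1 K, at which ψ = 0.32.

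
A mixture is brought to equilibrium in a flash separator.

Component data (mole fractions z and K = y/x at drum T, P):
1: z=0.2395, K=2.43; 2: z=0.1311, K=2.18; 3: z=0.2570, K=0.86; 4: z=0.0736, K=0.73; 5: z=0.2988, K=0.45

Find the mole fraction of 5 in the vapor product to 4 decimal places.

y_5 = 0.1884

Let ψ = V/F and solve Σ zᵢ(Kᵢ−1)/(1+ψ(Kᵢ−1)) = 0.
Feasibility: ΣzᵢKᵢ = 1.2770, Σzᵢ/Kᵢ = 1.2224 — both > 1, two phases present.
Newton–Raphson from ψ = 0.56:
  ψ = 0.5600: g = -0.01661, g' = -0.4193 → ψ = 0.5204
  ψ = 0.5204: g = 0.00004, g' = -0.4216 → ψ = 0.5205
Converged at ψ = 0.5205.
Compositions from xᵢ = zᵢ/(1+ψ(Kᵢ−1)), yᵢ = Kᵢxᵢ:
  1: x = 0.1373, y = 0.3337
  2: x = 0.0812, y = 0.1771
  3: x = 0.2772, y = 0.2384
  4: x = 0.0856, y = 0.0625
  5: x = 0.4186, y = 0.1884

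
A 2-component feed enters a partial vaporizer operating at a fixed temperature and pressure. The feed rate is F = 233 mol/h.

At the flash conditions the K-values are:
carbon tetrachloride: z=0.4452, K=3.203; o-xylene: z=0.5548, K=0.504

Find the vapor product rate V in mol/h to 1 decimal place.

V = 150.5 mol/h

Let ψ = V/F and solve Σ zᵢ(Kᵢ−1)/(1+ψ(Kᵢ−1)) = 0.
g(0) = ΣzᵢKᵢ − 1 = 0.7056 and g(1) = 1 − Σzᵢ/Kᵢ = -0.2398, so a root lies in (0, 1).
Binary case is linear: z₁(K₁−1)(1+ψ(K₂−1)) + z₂(K₂−1)(1+ψ(K₁−1)) = 0
⇒ ψ = [z₁(K₁−1)+z₂(K₂−1)] / [−(K₁−1)(K₂−1)] = 0.70559/1.09269 = 0.6457
Then V = ψ·F = 0.6457·233 = 150.5 mol/h and L = F − V = 82.5 mol/h.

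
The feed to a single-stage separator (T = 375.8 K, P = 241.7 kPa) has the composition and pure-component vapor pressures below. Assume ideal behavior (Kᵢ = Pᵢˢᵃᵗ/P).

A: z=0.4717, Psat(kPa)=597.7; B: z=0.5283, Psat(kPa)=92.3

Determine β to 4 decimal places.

β = 0.4044

Raoult's law: Kᵢ = Pᵢˢᵃᵗ/P = Pᵢˢᵃᵗ/241.7.
  K_A = 597.7/241.7 = 2.472900, K_B = 92.3/241.7 = 0.381878
Rachford–Rice: g(β) = Σ zᵢ(Kᵢ−1)/(1+β(Kᵢ−1)) = 0.
g(0) = ΣzᵢKᵢ − 1 = 0.3682 and g(1) = 1 − Σzᵢ/Kᵢ = -0.5742, so a root lies in (0, 1).
Binary case is linear: z₁(K₁−1)(1+β(K₂−1)) + z₂(K₂−1)(1+β(K₁−1)) = 0
⇒ β = [z₁(K₁−1)+z₂(K₂−1)] / [−(K₁−1)(K₂−1)] = 0.36821/0.91043 = 0.4044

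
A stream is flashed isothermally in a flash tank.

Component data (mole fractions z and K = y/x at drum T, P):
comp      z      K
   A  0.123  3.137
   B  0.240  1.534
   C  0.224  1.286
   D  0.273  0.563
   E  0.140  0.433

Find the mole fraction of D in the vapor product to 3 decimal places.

y_D = 0.203

Material balance + equilibrium reduce to Σ zᵢ(Kᵢ−1)/(1+ψ(Kᵢ−1)) = 0.
g(0) = ΣzᵢKᵢ − 1 = 0.256 and g(1) = 1 − Σzᵢ/Kᵢ = -0.178, so a root lies in (0, 1).
Newton–Raphson from ψ = 0.5:
  ψ = 0.500: g = 0.0208, g' = -0.361 → ψ = 0.558
Converged at ψ = 0.558.
Compositions from xᵢ = zᵢ/(1+ψ(Kᵢ−1)), yᵢ = Kᵢxᵢ:
  A: x = 0.056, y = 0.176
  B: x = 0.185, y = 0.284
  C: x = 0.193, y = 0.248
  D: x = 0.361, y = 0.203
  E: x = 0.205, y = 0.089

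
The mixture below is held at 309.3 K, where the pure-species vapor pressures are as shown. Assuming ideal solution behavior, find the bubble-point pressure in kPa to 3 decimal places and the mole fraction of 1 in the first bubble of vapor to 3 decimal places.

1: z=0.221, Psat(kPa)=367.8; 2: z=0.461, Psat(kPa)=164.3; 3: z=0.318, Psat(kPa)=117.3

At the bubble point ψ → 0, so ΣzᵢKᵢ = 1 with Kᵢ = Pᵢˢᵃᵗ/P ⇒ P = ΣzᵢPᵢˢᵃᵗ.
P = 0.221·367.8 + 0.461·164.3 + 0.318·117.3 = 194.328 kPa
yᵢ = zᵢPᵢˢᵃᵗ/P ⇒ y_1 = 0.221·367.8/194.328 = 0.418

Pbub = 194.328 kPa, y_1 = 0.418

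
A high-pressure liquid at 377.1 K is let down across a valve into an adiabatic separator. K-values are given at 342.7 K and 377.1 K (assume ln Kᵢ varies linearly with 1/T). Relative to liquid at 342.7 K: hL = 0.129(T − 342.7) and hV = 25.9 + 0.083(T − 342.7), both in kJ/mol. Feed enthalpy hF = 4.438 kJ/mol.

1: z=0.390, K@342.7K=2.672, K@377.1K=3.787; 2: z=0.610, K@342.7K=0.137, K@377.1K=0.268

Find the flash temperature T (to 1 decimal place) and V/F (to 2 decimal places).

T = 349.6 K, V/F = 0.14

Adiabatic flash: solve Rachford–Rice at each trial T, then check hF = ψ·hV(T) + (1−ψ)·hL(T).
  T = 342.7 K: K = (2.672, 0.137), RR gives ψ = 0.087, H_out = 2.255 kJ/mol
  T = 377.1 K: K = (3.787, 0.268), RR gives ψ = 0.314, H_out = 12.071 kJ/mol
  T = 359.9 K: K = (3.208, 0.195), RR gives ψ = 0.208, H_out = 7.441 kJ/mol
  T = 351.3 K: K = (2.934, 0.164), RR gives ψ = 0.151, H_out = 4.964 kJ/mol
  T = 347.0 K: K = (2.802, 0.150), RR gives ψ = 0.120, H_out = 3.646 kJ/mol
  T = 349.1 K: K = (2.866, 0.157), RR gives ψ = 0.136, H_out = 4.298 kJ/mol
Linear interpolation between T = 349.1 (H_out = 4.298) and T = 351.3 (H_out = 4.964) on hF = 4.438 gives T ≈ 349.6 K, at which ψ = 0.14.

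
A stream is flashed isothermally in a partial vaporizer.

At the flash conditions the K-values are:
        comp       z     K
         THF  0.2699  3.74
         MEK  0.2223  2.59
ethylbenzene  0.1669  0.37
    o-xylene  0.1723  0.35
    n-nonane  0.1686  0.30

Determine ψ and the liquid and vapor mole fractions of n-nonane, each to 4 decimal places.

ψ = 0.5077, x_n-nonane = 0.2616, y_n-nonane = 0.0785

Rachford–Rice: g(ψ) = Σ zᵢ(Kᵢ−1)/(1+ψ(Kᵢ−1)) = 0.
Feasibility: ΣzᵢKᵢ = 1.7578, Σzᵢ/Kᵢ = 1.6634 — both > 1, two phases present.
Newton–Raphson from ψ = 0.5:
  ψ = 0.5000: g = 0.00796, g' = -1.0317 → ψ = 0.5077
Converged at ψ = 0.5077.
Compositions from xᵢ = zᵢ/(1+ψ(Kᵢ−1)), yᵢ = Kᵢxᵢ:
  THF: x = 0.1129, y = 0.4221
  MEK: x = 0.1230, y = 0.3186
  ethylbenzene: x = 0.2454, y = 0.0908
  o-xylene: x = 0.2572, y = 0.0900
  n-nonane: x = 0.2616, y = 0.0785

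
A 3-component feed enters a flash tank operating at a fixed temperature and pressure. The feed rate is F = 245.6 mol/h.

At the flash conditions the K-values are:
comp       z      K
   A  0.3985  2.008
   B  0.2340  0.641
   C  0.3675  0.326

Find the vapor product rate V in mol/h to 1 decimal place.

Material balance + equilibrium reduce to Σ zᵢ(Kᵢ−1)/(1+β(Kᵢ−1)) = 0.
g(0) = ΣzᵢKᵢ − 1 = 0.0700 and g(1) = 1 − Σzᵢ/Kᵢ = -0.6908, so a root lies in (0, 1).
Newton iteration, β⁰ = 0.6:
  β = 0.6000: g = -0.27264, g' = -0.6768 → β = 0.1972
  β = 0.1972: g = -0.04098, g' = -0.5387 → β = 0.1211
  β = 0.1211: g = 0.00045, g' = -0.5525 → β = 0.1219
Converged at β = 0.1219.
Then V = β·F = 0.1219·245.6 = 29.9 mol/h and L = F − V = 215.7 mol/h.

V = 29.9 mol/h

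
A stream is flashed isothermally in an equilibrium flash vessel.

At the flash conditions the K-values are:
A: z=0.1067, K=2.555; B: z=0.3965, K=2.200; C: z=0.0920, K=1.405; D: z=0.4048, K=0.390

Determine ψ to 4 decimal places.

Material balance + equilibrium reduce to Σ zᵢ(Kᵢ−1)/(1+ψ(Kᵢ−1)) = 0.
Feasibility: ΣzᵢKᵢ = 1.4321, Σzᵢ/Kᵢ = 1.3254 — both > 1, two phases present.
Iterate (Newton) starting at ψ = 0.5:
  ψ = 0.5000: g = 0.06641, g' = -0.6270 → ψ = 0.6059
  ψ = 0.6059: g = -0.00088, g' = -0.6486 → ψ = 0.6046
Converged at ψ = 0.6046.

ψ = 0.6046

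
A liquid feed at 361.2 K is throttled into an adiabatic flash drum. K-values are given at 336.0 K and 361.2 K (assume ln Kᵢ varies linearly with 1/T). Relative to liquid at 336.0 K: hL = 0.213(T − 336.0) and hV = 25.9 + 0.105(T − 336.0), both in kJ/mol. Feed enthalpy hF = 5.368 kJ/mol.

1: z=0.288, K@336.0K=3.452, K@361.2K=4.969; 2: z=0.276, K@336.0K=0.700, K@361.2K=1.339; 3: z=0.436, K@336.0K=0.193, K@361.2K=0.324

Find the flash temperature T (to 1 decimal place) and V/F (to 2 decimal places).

Adiabatic flash: solve Rachford–Rice at each trial T, then check hF = ψ·hV(T) + (1−ψ)·hL(T).
  T = 336.0 K: K = (3.452, 0.700, 0.193), RR gives ψ = 0.173, H_out = 4.472 kJ/mol
  T = 361.2 K: K = (4.969, 1.339, 0.324), RR gives ψ = 0.518, H_out = 17.376 kJ/mol
  T = 348.6 K: K = (4.169, 0.980, 0.252), RR gives ψ = 0.337, H_out = 10.952 kJ/mol
  T = 342.3 K: K = (3.800, 0.831, 0.221), RR gives ψ = 0.253, H_out = 7.730 kJ/mol
  T = 339.1 K: K = (3.621, 0.762, 0.207), RR gives ψ = 0.212, H_out = 6.083 kJ/mol
  T = 337.6 K: K = (3.538, 0.732, 0.200), RR gives ψ = 0.193, H_out = 5.306 kJ/mol
Linear interpolation between T = 337.6 (H_out = 5.306) and T = 339.1 (H_out = 6.083) on hF = 5.368 gives T ≈ 337.7 K, at which ψ = 0.19.

T = 337.7 K, V/F = 0.19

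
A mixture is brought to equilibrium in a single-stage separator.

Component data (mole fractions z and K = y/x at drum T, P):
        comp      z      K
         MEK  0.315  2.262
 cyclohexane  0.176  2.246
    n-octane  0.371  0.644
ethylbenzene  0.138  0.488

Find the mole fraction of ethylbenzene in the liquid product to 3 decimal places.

Let β = V/F and solve Σ zᵢ(Kᵢ−1)/(1+β(Kᵢ−1)) = 0.
Feasibility: ΣzᵢKᵢ = 1.414, Σzᵢ/Kᵢ = 1.076 — both > 1, two phases present.
Iterate (Newton) starting at β = 0.5:
  β = 0.500: g = 0.1232, g' = -0.427 → β = 0.788
  β = 0.788: g = 0.0078, g' = -0.388 → β = 0.808
Converged at β = 0.808.
Compositions from xᵢ = zᵢ/(1+β(Kᵢ−1)), yᵢ = Kᵢxᵢ:
  MEK: x = 0.156, y = 0.353
  cyclohexane: x = 0.088, y = 0.197
  n-octane: x = 0.521, y = 0.335
  ethylbenzene: x = 0.235, y = 0.115

x_ethylbenzene = 0.235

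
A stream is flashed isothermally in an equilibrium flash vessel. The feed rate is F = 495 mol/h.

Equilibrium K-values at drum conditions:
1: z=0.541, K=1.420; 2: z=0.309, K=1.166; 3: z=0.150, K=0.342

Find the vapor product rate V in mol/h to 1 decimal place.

V = 405.6 mol/h

Iterate (Newton) starting at β = 0.52:
  β = 0.520: g = 0.0837, g' = -0.222 → β = 0.898
  β = 0.898: g = -0.0315, g' = -0.444 → β = 0.827
  β = 0.827: g = -0.0027, g' = -0.372 → β = 0.820
  β = 0.820: g = -0.0000, g' = -0.365 → β = 0.819
Converged at β = 0.819.
Then V = β·F = 0.8195·495 = 405.6 mol/h and L = F − V = 89.4 mol/h.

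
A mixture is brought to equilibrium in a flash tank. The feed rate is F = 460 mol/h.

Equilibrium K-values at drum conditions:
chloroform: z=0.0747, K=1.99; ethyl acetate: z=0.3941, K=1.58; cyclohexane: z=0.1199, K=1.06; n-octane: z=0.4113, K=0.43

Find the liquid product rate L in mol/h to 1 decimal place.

L = 355.3 mol/h

Iterate (Newton) starting at V/F = 0.61:
  V/F = 0.6100: g = -0.13752, g' = -0.4153 → V/F = 0.2788
  V/F = 0.2788: g = -0.01696, g' = -0.3325 → V/F = 0.2278
  V/F = 0.2278: g = -0.00010, g' = -0.3291 → V/F = 0.2276
Converged at V/F = 0.2276.
Then V = V/F·F = 0.2276·460 = 104.7 mol/h and L = F − V = 355.3 mol/h.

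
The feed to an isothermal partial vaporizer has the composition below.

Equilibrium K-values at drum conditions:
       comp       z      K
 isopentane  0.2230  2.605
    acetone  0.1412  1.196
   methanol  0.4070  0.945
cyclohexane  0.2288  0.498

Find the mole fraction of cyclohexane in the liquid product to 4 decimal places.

Material balance + equilibrium reduce to Σ zᵢ(Kᵢ−1)/(1+ψ(Kᵢ−1)) = 0.
g(0) = ΣzᵢKᵢ − 1 = 0.2483 and g(1) = 1 − Σzᵢ/Kᵢ = -0.0938, so a root lies in (0, 1).
Iterate (Newton) starting at ψ = 0.44:
  ψ = 0.4400: g = 0.06489, g' = -0.2982 → ψ = 0.6576
  ψ = 0.6576: g = 0.00396, g' = -0.2700 → ψ = 0.6723
Converged at ψ = 0.6723.
Compositions from xᵢ = zᵢ/(1+ψ(Kᵢ−1)), yᵢ = Kᵢxᵢ:
  isopentane: x = 0.1073, y = 0.2794
  acetone: x = 0.1248, y = 0.1492
  methanol: x = 0.4226, y = 0.3994
  cyclohexane: x = 0.3453, y = 0.1720

x_cyclohexane = 0.3453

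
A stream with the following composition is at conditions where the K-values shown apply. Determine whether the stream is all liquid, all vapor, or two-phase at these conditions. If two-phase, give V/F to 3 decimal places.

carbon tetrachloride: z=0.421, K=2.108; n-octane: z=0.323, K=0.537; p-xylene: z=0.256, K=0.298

two-phase, V/F = 0.213

ΣzᵢKᵢ = 1.137; Σzᵢ/Kᵢ = 1.660.
Both exceed 1, so a two-phase solution exists.
Let ψ = V/F and solve Σ zᵢ(Kᵢ−1)/(1+ψ(Kᵢ−1)) = 0.
Iterate (Newton) starting at ψ = 0.5:
  ψ = 0.500: g = -0.1713, g' = -0.631 → ψ = 0.228
  ψ = 0.228: g = -0.0090, g' = -0.595 → ψ = 0.213
Converged at ψ = 0.213.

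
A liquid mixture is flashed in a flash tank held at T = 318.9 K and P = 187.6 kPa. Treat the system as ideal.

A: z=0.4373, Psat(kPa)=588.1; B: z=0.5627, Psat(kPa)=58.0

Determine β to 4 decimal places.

Raoult's law: Kᵢ = Pᵢˢᵃᵗ/P = Pᵢˢᵃᵗ/187.6.
  K_A = 588.1/187.6 = 3.134861, K_B = 58.0/187.6 = 0.309168
Binary case is linear: z₁(K₁−1)(1+β(K₂−1)) + z₂(K₂−1)(1+β(K₁−1)) = 0
⇒ β = [z₁(K₁−1)+z₂(K₂−1)] / [−(K₁−1)(K₂−1)] = 0.54484/1.47483 = 0.3694

β = 0.3694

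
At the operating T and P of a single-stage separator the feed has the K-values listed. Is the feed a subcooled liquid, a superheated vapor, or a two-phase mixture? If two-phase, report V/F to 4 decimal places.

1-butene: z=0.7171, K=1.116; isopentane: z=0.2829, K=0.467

ΣzᵢKᵢ = 0.9324; Σzᵢ/Kᵢ = 1.2483.
Since ΣzᵢKᵢ < 1 the mixture is below its bubble point — single liquid phase.

subcooled liquid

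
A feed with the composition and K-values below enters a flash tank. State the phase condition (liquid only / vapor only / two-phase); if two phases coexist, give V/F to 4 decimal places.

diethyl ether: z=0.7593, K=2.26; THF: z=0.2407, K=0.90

vapor only

ΣzᵢKᵢ = 1.9326; Σzᵢ/Kᵢ = 0.6034.
Since Σzᵢ/Kᵢ < 1 the mixture is above its dew point — single vapor phase.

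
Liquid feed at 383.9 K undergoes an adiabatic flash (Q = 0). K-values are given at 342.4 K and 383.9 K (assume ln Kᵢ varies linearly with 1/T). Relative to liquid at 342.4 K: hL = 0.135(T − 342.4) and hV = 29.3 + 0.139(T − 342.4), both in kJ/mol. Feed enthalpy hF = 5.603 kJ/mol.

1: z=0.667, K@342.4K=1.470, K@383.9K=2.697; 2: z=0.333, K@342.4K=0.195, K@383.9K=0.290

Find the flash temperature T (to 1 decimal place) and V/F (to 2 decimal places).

T = 344.2 K, V/F = 0.18

Adiabatic flash: solve Rachford–Rice at each trial T, then check hF = ψ·hV(T) + (1−ψ)·hL(T).
  T = 342.4 K: K = (1.470, 0.195), RR gives ψ = 0.120, H_out = 3.518 kJ/mol
  T = 383.9 K: K = (2.697, 0.290), RR gives ψ = 0.743, H_out = 27.502 kJ/mol
  T = 363.1 K: K = (2.024, 0.240), RR gives ψ = 0.553, H_out = 19.045 kJ/mol
  T = 352.8 K: K = (1.735, 0.217), RR gives ψ = 0.399, H_out = 13.106 kJ/mol
  T = 347.6 K: K = (1.599, 0.206), RR gives ψ = 0.284, H_out = 9.027 kJ/mol
  T = 345.0 K: K = (1.534, 0.200), RR gives ψ = 0.210, H_out = 6.509 kJ/mol
  T = 343.7 K: K = (1.502, 0.198), RR gives ψ = 0.167, H_out = 5.082 kJ/mol
Linear interpolation between T = 343.7 (H_out = 5.082) and T = 345.0 (H_out = 6.509) on hF = 5.603 gives T ≈ 344.2 K, at which ψ = 0.18.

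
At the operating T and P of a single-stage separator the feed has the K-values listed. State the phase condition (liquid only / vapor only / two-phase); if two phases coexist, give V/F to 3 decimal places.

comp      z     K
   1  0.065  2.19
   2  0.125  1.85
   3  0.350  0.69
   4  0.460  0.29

ΣzᵢKᵢ = 0.748; Σzᵢ/Kᵢ = 2.191.
Since ΣzᵢKᵢ < 1 the mixture is below its bubble point — single liquid phase.

liquid only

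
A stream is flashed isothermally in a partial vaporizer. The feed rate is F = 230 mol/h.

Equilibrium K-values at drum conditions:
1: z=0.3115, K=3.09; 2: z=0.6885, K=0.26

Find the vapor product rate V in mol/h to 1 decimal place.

Rachford–Rice: g(ψ) = Σ zᵢ(Kᵢ−1)/(1+ψ(Kᵢ−1)) = 0.
Check two-phase: ΣzᵢKᵢ = 1.1415 > 1 and Σzᵢ/Kᵢ = 2.7489 > 1, so g(0) = 0.1415 > 0 and g(1) = -1.7489 < 0.
Binary case is linear: z₁(K₁−1)(1+ψ(K₂−1)) + z₂(K₂−1)(1+ψ(K₁−1)) = 0
⇒ ψ = [z₁(K₁−1)+z₂(K₂−1)] / [−(K₁−1)(K₂−1)] = 0.14154/1.54660 = 0.0915
Then V = ψ·F = 0.0915·230 = 21.0 mol/h and L = F − V = 209.0 mol/h.

V = 21.0 mol/h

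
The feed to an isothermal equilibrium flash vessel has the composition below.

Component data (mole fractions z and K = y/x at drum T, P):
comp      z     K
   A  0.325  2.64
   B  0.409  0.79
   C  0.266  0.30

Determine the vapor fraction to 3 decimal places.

Material balance + equilibrium reduce to Σ zᵢ(Kᵢ−1)/(1+ψ(Kᵢ−1)) = 0.
g(0) = ΣzᵢKᵢ − 1 = 0.261 and g(1) = 1 − Σzᵢ/Kᵢ = -0.527, so a root lies in (0, 1).
Newton–Raphson from ψ = 0.5:
  ψ = 0.500: g = -0.0896, g' = -0.595 → ψ = 0.349
Converged at ψ = 0.349.

ψ = 0.349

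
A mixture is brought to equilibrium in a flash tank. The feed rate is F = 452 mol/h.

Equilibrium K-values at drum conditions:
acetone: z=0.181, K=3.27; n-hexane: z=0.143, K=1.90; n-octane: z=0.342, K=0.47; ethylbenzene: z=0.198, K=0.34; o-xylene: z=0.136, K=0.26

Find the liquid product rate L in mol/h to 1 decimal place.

L = 400.9 mol/h

Material balance + equilibrium reduce to Σ zᵢ(Kᵢ−1)/(1+β(Kᵢ−1)) = 0.
g(0) = ΣzᵢKᵢ − 1 = 0.127 and g(1) = 1 − Σzᵢ/Kᵢ = -0.964, so a root lies in (0, 1).
Newton iteration, β⁰ = 0.33:
  β = 0.330: g = -0.1858, g' = -0.786 → β = 0.094
  β = 0.094: g = 0.0193, g' = -1.023 → β = 0.113
Converged at β = 0.113.
Then V = β·F = 0.1130·452 = 51.1 mol/h and L = F − V = 400.9 mol/h.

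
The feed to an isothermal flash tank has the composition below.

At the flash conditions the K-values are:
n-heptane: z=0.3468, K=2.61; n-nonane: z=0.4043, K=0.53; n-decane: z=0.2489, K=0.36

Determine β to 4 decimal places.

β = 0.2405

Let β = V/F and solve Σ zᵢ(Kᵢ−1)/(1+β(Kᵢ−1)) = 0.
Check two-phase: ΣzᵢKᵢ = 1.2090 > 1 and Σzᵢ/Kᵢ = 1.5871 > 1, so g(0) = 0.2090 > 0 and g(1) = -0.5871 < 0.
Newton–Raphson from β = 0.31:
  β = 0.3100: g = -0.04870, g' = -0.6810 → β = 0.2385
  β = 0.2385: g = 0.00144, g' = -0.7246 → β = 0.2405
Converged at β = 0.2405.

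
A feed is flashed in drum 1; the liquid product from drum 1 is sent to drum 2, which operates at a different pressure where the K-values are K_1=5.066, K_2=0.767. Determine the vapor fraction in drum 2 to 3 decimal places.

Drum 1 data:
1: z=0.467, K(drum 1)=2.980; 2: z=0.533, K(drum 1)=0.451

V/F (drum 2) = 0.739

Drum 1:
Material balance + equilibrium reduce to Σ zᵢ(Kᵢ−1)/(1+ψ₁(Kᵢ−1)) = 0.
g(0) = ΣzᵢKᵢ − 1 = 0.632 and g(1) = 1 − Σzᵢ/Kᵢ = -0.339, so a root lies in (0, 1).
Binary case is linear: z₁(K₁−1)(1+ψ₁(K₂−1)) + z₂(K₂−1)(1+ψ₁(K₁−1)) = 0
⇒ ψ₁ = [z₁(K₁−1)+z₂(K₂−1)] / [−(K₁−1)(K₂−1)] = 0.6320/1.0870 = 0.581
Drum-1 compositions:
  1: x = 0.217, y = 0.647
  2: x = 0.783, y = 0.353
Drum-2 feed = drum-1 liquid: z₂ = (0.2171, 0.7829).
Drum 2:
Rachford–Rice: g(ψ₂) = Σ zᵢ(Kᵢ−1)/(1+ψ₂(Kᵢ−1)) = 0.
g(0) = ΣzᵢKᵢ − 1 = 0.700 and g(1) = 1 − Σzᵢ/Kᵢ = -0.064, so a root lies in (0, 1).
Binary case is linear: z₁(K₁−1)(1+ψ₂(K₂−1)) + z₂(K₂−1)(1+ψ₂(K₁−1)) = 0
⇒ ψ₂ = [z₁(K₁−1)+z₂(K₂−1)] / [−(K₁−1)(K₂−1)] = 0.7002/0.9474 = 0.739
  1: x = 0.054, y = 0.275
  2: x = 0.946, y = 0.725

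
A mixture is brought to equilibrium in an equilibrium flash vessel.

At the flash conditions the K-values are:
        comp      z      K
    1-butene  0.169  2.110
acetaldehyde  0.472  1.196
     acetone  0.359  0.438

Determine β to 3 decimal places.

Rachford–Rice: g(β) = Σ zᵢ(Kᵢ−1)/(1+β(Kᵢ−1)) = 0.
Check two-phase: ΣzᵢKᵢ = 1.078 > 1 and Σzᵢ/Kᵢ = 1.294 > 1, so g(0) = 0.078 > 0 and g(1) = -0.294 < 0.
Newton iteration, β⁰ = 0.5:
  β = 0.500: g = -0.0757, g' = -0.320 → β = 0.264
  β = 0.264: g = -0.0038, g' = -0.297 → β = 0.251
Converged at β = 0.251.

β = 0.251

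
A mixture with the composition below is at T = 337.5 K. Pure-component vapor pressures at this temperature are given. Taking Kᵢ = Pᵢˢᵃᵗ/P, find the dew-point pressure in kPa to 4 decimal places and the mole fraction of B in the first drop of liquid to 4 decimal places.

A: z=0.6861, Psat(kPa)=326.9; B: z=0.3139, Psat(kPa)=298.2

Pdew = 317.3136 kPa, x_B = 0.3340

At the dew point ψ → 1, so Σzᵢ/Kᵢ = 1 with Kᵢ = Pᵢˢᵃᵗ/P ⇒ 1/P = Σzᵢ/Pᵢˢᵃᵗ.
1/P = 0.6861/326.9 + 0.3139/298.2 = 0.0031515 ⇒ P = 317.3136 kPa
xᵢ = zᵢP/Pᵢˢᵃᵗ ⇒ x_B = 0.3139·317.3136/298.2 = 0.3340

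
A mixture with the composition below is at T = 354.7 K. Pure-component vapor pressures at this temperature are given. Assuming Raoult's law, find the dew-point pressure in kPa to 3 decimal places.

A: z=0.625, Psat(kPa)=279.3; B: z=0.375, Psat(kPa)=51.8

Pdew = 105.517 kPa

At the dew point ψ → 1, so Σzᵢ/Kᵢ = 1 with Kᵢ = Pᵢˢᵃᵗ/P ⇒ 1/P = Σzᵢ/Pᵢˢᵃᵗ.
1/P = 0.625/279.3 + 0.375/51.8 = 0.009477 ⇒ P = 105.517 kPa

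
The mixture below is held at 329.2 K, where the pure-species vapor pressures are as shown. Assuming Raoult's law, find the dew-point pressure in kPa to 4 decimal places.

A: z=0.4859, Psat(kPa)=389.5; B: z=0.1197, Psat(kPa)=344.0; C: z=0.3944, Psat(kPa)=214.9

At the dew point ψ → 1, so Σzᵢ/Kᵢ = 1 with Kᵢ = Pᵢˢᵃᵗ/P ⇒ 1/P = Σzᵢ/Pᵢˢᵃᵗ.
1/P = 0.4859/389.5 + 0.1197/344.0 + 0.3944/214.9 = 0.0034307 ⇒ P = 291.4828 kPa

Pdew = 291.4828 kPa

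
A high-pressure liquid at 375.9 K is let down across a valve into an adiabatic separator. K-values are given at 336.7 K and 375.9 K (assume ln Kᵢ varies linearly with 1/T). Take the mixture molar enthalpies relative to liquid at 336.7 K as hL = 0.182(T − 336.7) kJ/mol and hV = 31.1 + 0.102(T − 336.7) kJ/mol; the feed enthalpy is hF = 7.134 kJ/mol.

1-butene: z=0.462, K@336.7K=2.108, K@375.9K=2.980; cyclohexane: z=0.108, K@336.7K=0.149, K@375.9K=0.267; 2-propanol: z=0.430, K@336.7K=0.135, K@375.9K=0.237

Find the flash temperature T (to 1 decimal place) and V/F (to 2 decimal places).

Adiabatic flash: solve Rachford–Rice at each trial T, then check hF = ψ·hV(T) + (1−ψ)·hL(T).
  T = 336.7 K: K = (2.108, 0.149, 0.135), RR gives ψ = 0.050, H_out = 1.564 kJ/mol
  T = 375.9 K: K = (2.980, 0.267, 0.237), RR gives ψ = 0.339, H_out = 16.602 kJ/mol
  T = 356.3 K: K = (2.530, 0.203, 0.182), RR gives ψ = 0.216, H_out = 9.944 kJ/mol
  T = 346.5 K: K = (2.316, 0.175, 0.157), RR gives ψ = 0.142, H_out = 6.073 kJ/mol
  T = 351.4 K: K = (2.422, 0.188, 0.169), RR gives ψ = 0.180, H_out = 8.071 kJ/mol
  T = 348.9 K: K = (2.367, 0.181, 0.163), RR gives ψ = 0.161, H_out = 7.070 kJ/mol
  T = 350.1 K: K = (2.394, 0.185, 0.166), RR gives ψ = 0.170, H_out = 7.555 kJ/mol
Linear interpolation between T = 348.9 (H_out = 7.070) and T = 350.1 (H_out = 7.555) on hF = 7.134 gives T ≈ 349.1 K, at which ψ = 0.16.

T = 349.1 K, V/F = 0.16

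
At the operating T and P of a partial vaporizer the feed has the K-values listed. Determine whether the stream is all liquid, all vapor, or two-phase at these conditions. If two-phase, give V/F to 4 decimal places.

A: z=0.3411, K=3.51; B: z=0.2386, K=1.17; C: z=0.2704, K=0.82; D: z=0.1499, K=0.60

all vapor

ΣzᵢKᵢ = 1.7881; Σzᵢ/Kᵢ = 0.8807.
Since Σzᵢ/Kᵢ < 1 the mixture is above its dew point — single vapor phase.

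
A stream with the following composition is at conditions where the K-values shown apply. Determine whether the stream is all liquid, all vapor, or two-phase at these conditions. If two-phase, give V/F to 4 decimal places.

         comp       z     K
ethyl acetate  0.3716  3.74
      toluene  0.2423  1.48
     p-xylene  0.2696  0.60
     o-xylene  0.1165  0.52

ΣzᵢKᵢ = 1.9707; Σzᵢ/Kᵢ = 0.9364.
Since Σzᵢ/Kᵢ < 1 the mixture is above its dew point — single vapor phase.

all vapor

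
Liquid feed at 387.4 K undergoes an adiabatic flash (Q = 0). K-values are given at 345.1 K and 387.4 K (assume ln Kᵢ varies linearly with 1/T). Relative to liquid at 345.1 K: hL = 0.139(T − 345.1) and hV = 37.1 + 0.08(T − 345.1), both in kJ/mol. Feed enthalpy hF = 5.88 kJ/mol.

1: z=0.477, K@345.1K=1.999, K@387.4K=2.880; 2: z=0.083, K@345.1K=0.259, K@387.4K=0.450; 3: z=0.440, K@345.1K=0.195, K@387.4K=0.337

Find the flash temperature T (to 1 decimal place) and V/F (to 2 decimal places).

T = 350.5 K, V/F = 0.14

Adiabatic flash: solve Rachford–Rice at each trial T, then check hF = ψ·hV(T) + (1−ψ)·hL(T).
  T = 345.1 K: K = (1.999, 0.259, 0.195), RR gives ψ = 0.077, H_out = 2.840 kJ/mol
  T = 387.4 K: K = (2.880, 0.450, 0.337), RR gives ψ = 0.460, H_out = 21.799 kJ/mol
  T = 366.2 K: K = (2.424, 0.347, 0.260), RR gives ψ = 0.289, H_out = 13.307 kJ/mol
  T = 355.6 K: K = (2.206, 0.301, 0.226), RR gives ψ = 0.192, H_out = 8.475 kJ/mol
  T = 350.4 K: K = (2.103, 0.280, 0.210), RR gives ψ = 0.138, H_out = 5.822 kJ/mol
  T = 353.0 K: K = (2.154, 0.290, 0.218), RR gives ψ = 0.166, H_out = 7.177 kJ/mol
  T = 351.7 K: K = (2.128, 0.285, 0.214), RR gives ψ = 0.152, H_out = 6.507 kJ/mol
Linear interpolation between T = 350.4 (H_out = 5.822) and T = 351.7 (H_out = 6.507) on hF = 5.88 gives T ≈ 350.5 K, at which ψ = 0.14.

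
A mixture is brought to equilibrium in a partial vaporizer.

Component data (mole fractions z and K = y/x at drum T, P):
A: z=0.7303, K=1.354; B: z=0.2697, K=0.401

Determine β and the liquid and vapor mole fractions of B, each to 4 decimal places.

β = 0.4573, x_B = 0.3715, y_B = 0.1490

Material balance + equilibrium reduce to Σ zᵢ(Kᵢ−1)/(1+β(Kᵢ−1)) = 0.
Feasibility: ΣzᵢKᵢ = 1.0970, Σzᵢ/Kᵢ = 1.2119 — both > 1, two phases present.
Newton iteration, β⁰ = 0.37:
  β = 0.3700: g = 0.02104, g' = -0.2313 → β = 0.4610
  β = 0.4610: g = -0.00091, g' = -0.2523 → β = 0.4573
Converged at β = 0.4573.
Compositions from xᵢ = zᵢ/(1+β(Kᵢ−1)), yᵢ = Kᵢxᵢ:
  A: x = 0.6285, y = 0.8510
  B: x = 0.3715, y = 0.1490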